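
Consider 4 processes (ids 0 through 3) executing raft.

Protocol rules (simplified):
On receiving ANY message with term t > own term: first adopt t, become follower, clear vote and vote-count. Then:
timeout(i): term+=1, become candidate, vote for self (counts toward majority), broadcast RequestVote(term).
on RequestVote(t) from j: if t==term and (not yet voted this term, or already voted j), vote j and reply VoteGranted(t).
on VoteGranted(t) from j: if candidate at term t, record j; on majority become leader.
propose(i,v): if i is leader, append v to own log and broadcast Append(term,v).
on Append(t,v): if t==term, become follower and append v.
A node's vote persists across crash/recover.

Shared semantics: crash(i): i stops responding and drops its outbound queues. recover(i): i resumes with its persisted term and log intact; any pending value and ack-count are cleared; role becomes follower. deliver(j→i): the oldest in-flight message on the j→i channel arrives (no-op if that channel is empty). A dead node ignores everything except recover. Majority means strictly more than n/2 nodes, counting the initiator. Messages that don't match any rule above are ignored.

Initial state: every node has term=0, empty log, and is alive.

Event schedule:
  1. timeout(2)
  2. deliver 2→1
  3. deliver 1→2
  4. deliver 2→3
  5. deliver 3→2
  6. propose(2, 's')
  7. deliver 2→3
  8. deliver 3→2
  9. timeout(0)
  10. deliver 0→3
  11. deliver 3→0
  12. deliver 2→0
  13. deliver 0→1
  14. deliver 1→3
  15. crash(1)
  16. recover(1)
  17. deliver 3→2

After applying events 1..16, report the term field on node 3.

e1 timeout(2): 2[cand,t=1,-]
e2 deliver 2→1: 1[foll,t=1,-]
e3 deliver 1→2: ·
e4 deliver 2→3: 3[foll,t=1,-]
e5 deliver 3→2: 2[lead,t=1,-]
e6 propose(2,'s'): 2[lead,t=1,s]
e7 deliver 2→3: 3[foll,t=1,s]
e8 deliver 3→2: ·
e9 timeout(0): 0[cand,t=1,-]
e10 deliver 0→3: ·
e11 deliver 3→0: ·
e12 deliver 2→0: ·
e13 deliver 0→1: ·
e14 deliver 1→3: ·
e15 crash(1): 1[✗foll,t=1,-]
e16 recover(1): 1[foll,t=1,-]

1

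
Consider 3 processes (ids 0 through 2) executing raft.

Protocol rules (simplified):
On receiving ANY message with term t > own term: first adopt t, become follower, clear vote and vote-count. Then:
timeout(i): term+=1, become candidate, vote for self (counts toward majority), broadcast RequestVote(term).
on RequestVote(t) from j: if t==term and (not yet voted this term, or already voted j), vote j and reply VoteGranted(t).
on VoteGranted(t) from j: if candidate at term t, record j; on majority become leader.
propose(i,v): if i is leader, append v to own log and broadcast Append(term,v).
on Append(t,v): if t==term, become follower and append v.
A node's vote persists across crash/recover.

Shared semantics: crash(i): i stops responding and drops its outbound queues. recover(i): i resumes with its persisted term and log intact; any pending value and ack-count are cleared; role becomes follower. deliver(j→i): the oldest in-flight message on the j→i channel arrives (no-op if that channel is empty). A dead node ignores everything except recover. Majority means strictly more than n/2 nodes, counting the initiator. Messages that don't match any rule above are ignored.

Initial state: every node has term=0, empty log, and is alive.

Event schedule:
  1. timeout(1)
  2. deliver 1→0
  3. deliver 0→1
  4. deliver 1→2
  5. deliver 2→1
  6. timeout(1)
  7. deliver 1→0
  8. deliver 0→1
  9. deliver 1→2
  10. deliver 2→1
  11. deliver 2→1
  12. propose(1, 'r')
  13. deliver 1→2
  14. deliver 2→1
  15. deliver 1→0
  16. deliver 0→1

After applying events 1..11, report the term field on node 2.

step 1 timeout(1): 1={cand,t=1,log=-}
step 2 deliver 1→0: 0={foll,t=1,log=-}
step 3 deliver 0→1: 1={lead,t=1,log=-}
step 4 deliver 1→2: 2={foll,t=1,log=-}
step 5 deliver 2→1: —
step 6 timeout(1): 1={cand,t=2,log=-}
step 7 deliver 1→0: 0={foll,t=2,log=-}
step 8 deliver 0→1: 1={lead,t=2,log=-}
step 9 deliver 1→2: 2={foll,t=2,log=-}
step 10 deliver 2→1: —
step 11 deliver 2→1: —

2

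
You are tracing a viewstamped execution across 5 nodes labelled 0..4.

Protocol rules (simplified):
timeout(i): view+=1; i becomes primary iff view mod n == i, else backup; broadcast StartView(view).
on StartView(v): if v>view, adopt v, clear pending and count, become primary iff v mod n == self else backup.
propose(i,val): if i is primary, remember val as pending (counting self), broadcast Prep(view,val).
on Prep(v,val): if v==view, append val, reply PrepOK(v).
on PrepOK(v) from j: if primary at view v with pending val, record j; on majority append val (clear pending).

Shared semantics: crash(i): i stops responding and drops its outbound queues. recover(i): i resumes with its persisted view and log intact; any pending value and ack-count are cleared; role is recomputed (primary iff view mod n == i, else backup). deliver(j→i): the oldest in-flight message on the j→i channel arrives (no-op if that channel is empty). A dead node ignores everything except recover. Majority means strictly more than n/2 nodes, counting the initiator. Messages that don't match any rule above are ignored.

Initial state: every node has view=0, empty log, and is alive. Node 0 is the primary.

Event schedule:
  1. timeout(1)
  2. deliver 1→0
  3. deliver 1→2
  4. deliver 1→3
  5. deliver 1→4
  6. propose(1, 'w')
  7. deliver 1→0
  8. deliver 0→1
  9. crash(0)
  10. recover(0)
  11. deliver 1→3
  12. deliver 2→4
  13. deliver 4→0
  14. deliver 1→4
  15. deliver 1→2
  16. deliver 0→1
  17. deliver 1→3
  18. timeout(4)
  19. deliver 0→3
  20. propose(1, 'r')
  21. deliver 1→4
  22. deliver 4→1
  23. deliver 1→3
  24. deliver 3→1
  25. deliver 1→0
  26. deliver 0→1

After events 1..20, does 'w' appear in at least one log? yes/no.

1. timeout(1):  <1:prim v1 ->
2. deliver 1→0:  <0:back v1 ->
3. deliver 1→2:  <2:back v1 ->
4. deliver 1→3:  <3:back v1 ->
5. deliver 1→4:  <4:back v1 ->
6. propose(1,'w'):  nop
7. deliver 1→0:  <0:back v1 w>
8. deliver 0→1:  nop
9. crash(0):  <0:✗back v1 w>
10. recover(0):  <0:back v1 w>
11. deliver 1→3:  <3:back v1 w>
12. deliver 2→4:  nop
13. deliver 4→0:  nop
14. deliver 1→4:  <4:back v1 w>
15. deliver 1→2:  <2:back v1 w>
16. deliver 0→1:  nop
17. deliver 1→3:  nop
18. timeout(4):  <4:back v2 w>
19. deliver 0→3:  nop
20. propose(1,'r'):  nop

yes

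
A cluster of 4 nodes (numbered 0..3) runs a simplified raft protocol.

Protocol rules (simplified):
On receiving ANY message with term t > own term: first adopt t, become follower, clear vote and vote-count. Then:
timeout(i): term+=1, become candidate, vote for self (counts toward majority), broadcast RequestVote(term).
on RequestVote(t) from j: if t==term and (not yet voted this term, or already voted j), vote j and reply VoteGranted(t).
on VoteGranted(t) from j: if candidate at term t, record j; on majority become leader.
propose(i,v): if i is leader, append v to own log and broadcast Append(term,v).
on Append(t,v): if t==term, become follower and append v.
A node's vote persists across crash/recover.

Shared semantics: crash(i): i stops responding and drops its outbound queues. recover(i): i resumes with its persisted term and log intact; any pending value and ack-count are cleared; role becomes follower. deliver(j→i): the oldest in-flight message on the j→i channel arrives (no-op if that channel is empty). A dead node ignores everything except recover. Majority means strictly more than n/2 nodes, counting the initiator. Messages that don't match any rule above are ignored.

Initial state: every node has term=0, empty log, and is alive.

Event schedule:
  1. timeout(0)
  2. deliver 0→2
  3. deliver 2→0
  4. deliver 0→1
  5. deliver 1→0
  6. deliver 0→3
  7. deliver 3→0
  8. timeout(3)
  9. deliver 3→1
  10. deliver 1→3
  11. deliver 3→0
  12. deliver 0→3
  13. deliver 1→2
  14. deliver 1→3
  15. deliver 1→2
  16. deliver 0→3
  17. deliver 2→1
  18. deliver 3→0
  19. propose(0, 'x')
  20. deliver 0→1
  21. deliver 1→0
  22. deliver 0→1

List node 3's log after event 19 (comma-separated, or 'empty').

empty

after 1 — timeout(0): n0:cand/t1/[-]
after 2 — deliver 0→2: n2:foll/t1/[-]
after 3 — deliver 2→0: ·
after 4 — deliver 0→1: n1:foll/t1/[-]
after 5 — deliver 1→0: n0:lead/t1/[-]
after 6 — deliver 0→3: n3:foll/t1/[-]
after 7 — deliver 3→0: ·
after 8 — timeout(3): n3:cand/t2/[-]
after 9 — deliver 3→1: n1:foll/t2/[-]
after 10 — deliver 1→3: ·
after 11 — deliver 3→0: n0:foll/t2/[-]
after 12 — deliver 0→3: n3:lead/t2/[-]
after 13 — deliver 1→2: ·
after 14 — deliver 1→3: ·
after 15 — deliver 1→2: ·
after 16 — deliver 0→3: ·
after 17 — deliver 2→1: ·
after 18 — deliver 3→0: ·
after 19 — propose(0,'x'): ·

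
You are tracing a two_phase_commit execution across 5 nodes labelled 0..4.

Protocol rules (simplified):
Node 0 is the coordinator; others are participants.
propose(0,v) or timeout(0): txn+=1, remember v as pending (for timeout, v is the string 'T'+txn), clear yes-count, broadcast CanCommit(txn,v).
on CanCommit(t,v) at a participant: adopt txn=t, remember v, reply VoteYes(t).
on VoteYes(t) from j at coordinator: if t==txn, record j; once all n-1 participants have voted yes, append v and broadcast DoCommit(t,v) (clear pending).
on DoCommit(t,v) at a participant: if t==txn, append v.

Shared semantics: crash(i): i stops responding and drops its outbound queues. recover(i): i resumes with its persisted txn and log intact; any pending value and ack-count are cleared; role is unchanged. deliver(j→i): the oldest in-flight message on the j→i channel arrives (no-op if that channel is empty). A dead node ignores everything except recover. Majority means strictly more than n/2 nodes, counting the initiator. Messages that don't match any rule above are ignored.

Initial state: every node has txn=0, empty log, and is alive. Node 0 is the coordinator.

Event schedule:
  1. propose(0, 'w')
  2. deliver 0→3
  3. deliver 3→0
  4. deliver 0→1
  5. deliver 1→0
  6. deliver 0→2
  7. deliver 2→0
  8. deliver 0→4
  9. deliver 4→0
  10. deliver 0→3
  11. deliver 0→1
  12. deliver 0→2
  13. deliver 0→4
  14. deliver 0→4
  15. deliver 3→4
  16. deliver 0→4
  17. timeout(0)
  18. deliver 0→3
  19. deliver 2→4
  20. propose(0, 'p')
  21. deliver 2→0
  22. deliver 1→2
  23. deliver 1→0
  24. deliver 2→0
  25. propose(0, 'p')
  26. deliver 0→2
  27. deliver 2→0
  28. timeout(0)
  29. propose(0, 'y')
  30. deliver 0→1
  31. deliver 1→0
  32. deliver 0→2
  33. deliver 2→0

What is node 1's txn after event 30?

after 1 — propose(0,'w'): n0:coor/t1/[-]
after 2 — deliver 0→3: n3:part/t1/[-]
after 3 — deliver 3→0: ·
after 4 — deliver 0→1: n1:part/t1/[-]
after 5 — deliver 1→0: ·
after 6 — deliver 0→2: n2:part/t1/[-]
after 7 — deliver 2→0: ·
after 8 — deliver 0→4: n4:part/t1/[-]
after 9 — deliver 4→0: n0:coor/t1/[w]
after 10 — deliver 0→3: n3:part/t1/[w]
after 11 — deliver 0→1: n1:part/t1/[w]
after 12 — deliver 0→2: n2:part/t1/[w]
after 13 — deliver 0→4: n4:part/t1/[w]
after 14 — deliver 0→4: ·
after 15 — deliver 3→4: ·
after 16 — deliver 0→4: ·
after 17 — timeout(0): n0:coor/t2/[w]
after 18 — deliver 0→3: n3:part/t2/[w]
after 19 — deliver 2→4: ·
after 20 — propose(0,'p'): n0:coor/t3/[w]
after 21 — deliver 2→0: ·
after 22 — deliver 1→2: ·
after 23 — deliver 1→0: ·
after 24 — deliver 2→0: ·
after 25 — propose(0,'p'): n0:coor/t4/[w]
after 26 — deliver 0→2: n2:part/t2/[w]
after 27 — deliver 2→0: ·
after 28 — timeout(0): n0:coor/t5/[w]
after 29 — propose(0,'y'): n0:coor/t6/[w]
after 30 — deliver 0→1: n1:part/t2/[w]

2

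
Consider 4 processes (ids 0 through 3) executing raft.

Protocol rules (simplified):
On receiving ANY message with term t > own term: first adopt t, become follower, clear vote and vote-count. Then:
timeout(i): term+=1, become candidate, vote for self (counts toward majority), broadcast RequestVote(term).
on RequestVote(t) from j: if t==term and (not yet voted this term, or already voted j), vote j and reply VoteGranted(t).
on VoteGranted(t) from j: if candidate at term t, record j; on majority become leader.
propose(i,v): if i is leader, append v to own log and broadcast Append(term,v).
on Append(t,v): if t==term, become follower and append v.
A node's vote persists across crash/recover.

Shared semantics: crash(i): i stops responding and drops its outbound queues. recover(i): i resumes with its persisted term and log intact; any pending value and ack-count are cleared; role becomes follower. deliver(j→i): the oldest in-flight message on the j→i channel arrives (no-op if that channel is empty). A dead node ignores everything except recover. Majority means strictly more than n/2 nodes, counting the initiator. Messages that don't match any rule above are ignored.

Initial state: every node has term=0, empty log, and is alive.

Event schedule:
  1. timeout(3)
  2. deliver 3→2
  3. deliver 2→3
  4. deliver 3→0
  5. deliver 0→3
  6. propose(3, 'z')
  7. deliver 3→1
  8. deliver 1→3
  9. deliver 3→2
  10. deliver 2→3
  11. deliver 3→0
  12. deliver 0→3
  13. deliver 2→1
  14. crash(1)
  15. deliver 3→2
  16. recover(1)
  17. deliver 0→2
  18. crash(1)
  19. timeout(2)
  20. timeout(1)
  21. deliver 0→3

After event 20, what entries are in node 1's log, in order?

empty

step 1 timeout(3): 3={cand,t=1,log=-}
step 2 deliver 3→2: 2={foll,t=1,log=-}
step 3 deliver 2→3: —
step 4 deliver 3→0: 0={foll,t=1,log=-}
step 5 deliver 0→3: 3={lead,t=1,log=-}
step 6 propose(3,'z'): 3={lead,t=1,log=z}
step 7 deliver 3→1: 1={foll,t=1,log=-}
step 8 deliver 1→3: —
step 9 deliver 3→2: 2={foll,t=1,log=z}
step 10 deliver 2→3: —
step 11 deliver 3→0: 0={foll,t=1,log=z}
step 12 deliver 0→3: —
step 13 deliver 2→1: —
step 14 crash(1): 1={✗foll,t=1,log=-}
step 15 deliver 3→2: —
step 16 recover(1): 1={foll,t=1,log=-}
step 17 deliver 0→2: —
step 18 crash(1): 1={✗foll,t=1,log=-}
step 19 timeout(2): 2={cand,t=2,log=z}
step 20 timeout(1): —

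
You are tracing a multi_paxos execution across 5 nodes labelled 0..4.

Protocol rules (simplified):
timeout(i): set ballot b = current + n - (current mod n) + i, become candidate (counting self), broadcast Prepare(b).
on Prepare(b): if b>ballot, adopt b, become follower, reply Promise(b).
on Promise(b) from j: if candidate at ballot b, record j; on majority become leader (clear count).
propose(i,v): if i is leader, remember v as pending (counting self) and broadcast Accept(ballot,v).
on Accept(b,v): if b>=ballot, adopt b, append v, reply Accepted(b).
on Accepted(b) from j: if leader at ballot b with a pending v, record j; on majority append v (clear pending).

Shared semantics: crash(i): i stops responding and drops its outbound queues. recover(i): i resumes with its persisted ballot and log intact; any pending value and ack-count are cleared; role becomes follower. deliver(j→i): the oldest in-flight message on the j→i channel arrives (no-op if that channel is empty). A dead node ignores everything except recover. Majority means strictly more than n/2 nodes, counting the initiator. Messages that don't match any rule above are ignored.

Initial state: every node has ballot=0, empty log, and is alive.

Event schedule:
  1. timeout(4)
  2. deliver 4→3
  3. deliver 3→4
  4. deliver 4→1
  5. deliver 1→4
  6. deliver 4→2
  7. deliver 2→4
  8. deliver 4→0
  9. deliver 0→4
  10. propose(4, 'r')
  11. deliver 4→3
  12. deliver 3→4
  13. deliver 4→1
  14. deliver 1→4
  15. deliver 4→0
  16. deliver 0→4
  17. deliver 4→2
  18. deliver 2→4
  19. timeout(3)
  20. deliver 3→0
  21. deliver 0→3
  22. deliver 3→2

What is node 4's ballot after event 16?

9

step 1 timeout(4): 4={cand,b=9,log=-}
step 2 deliver 4→3: 3={foll,b=9,log=-}
step 3 deliver 3→4: —
step 4 deliver 4→1: 1={foll,b=9,log=-}
step 5 deliver 1→4: 4={lead,b=9,log=-}
step 6 deliver 4→2: 2={foll,b=9,log=-}
step 7 deliver 2→4: —
step 8 deliver 4→0: 0={foll,b=9,log=-}
step 9 deliver 0→4: —
step 10 propose(4,'r'): —
step 11 deliver 4→3: 3={foll,b=9,log=r}
step 12 deliver 3→4: —
step 13 deliver 4→1: 1={foll,b=9,log=r}
step 14 deliver 1→4: 4={lead,b=9,log=r}
step 15 deliver 4→0: 0={foll,b=9,log=r}
step 16 deliver 0→4: —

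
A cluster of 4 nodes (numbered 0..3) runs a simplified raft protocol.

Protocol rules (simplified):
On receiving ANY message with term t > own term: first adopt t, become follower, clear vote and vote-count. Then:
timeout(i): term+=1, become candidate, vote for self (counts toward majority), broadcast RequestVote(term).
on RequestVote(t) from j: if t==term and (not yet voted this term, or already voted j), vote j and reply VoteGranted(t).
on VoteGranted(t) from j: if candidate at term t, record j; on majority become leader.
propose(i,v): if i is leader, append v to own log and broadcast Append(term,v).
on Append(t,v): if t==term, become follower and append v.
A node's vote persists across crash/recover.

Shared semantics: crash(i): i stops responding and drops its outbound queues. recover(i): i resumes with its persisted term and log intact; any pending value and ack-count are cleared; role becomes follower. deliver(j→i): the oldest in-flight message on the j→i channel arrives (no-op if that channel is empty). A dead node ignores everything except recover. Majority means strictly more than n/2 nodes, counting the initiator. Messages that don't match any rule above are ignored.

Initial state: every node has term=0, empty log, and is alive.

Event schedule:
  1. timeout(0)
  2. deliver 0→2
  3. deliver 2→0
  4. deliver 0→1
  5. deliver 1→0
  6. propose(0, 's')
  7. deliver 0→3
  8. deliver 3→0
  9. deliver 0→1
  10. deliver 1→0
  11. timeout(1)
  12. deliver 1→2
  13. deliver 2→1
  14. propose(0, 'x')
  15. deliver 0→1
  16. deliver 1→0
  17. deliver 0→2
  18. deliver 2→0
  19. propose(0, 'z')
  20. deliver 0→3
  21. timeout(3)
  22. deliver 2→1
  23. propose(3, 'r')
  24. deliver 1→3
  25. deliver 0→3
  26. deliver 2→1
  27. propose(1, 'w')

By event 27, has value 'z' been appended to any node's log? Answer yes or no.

no

step 1 timeout(0): 0={cand,t=1,log=-}
step 2 deliver 0→2: 2={foll,t=1,log=-}
step 3 deliver 2→0: —
step 4 deliver 0→1: 1={foll,t=1,log=-}
step 5 deliver 1→0: 0={lead,t=1,log=-}
step 6 propose(0,'s'): 0={lead,t=1,log=s}
step 7 deliver 0→3: 3={foll,t=1,log=-}
step 8 deliver 3→0: —
step 9 deliver 0→1: 1={foll,t=1,log=s}
step 10 deliver 1→0: —
step 11 timeout(1): 1={cand,t=2,log=s}
step 12 deliver 1→2: 2={foll,t=2,log=-}
step 13 deliver 2→1: —
step 14 propose(0,'x'): 0={lead,t=1,log=s,x}
step 15 deliver 0→1: —
step 16 deliver 1→0: 0={foll,t=2,log=s,x}
step 17 deliver 0→2: —
step 18 deliver 2→0: —
step 19 propose(0,'z'): —
step 20 deliver 0→3: 3={foll,t=1,log=s}
step 21 timeout(3): 3={cand,t=2,log=s}
step 22 deliver 2→1: —
step 23 propose(3,'r'): —
step 24 deliver 1→3: —
step 25 deliver 0→3: —
step 26 deliver 2→1: —
step 27 propose(1,'w'): —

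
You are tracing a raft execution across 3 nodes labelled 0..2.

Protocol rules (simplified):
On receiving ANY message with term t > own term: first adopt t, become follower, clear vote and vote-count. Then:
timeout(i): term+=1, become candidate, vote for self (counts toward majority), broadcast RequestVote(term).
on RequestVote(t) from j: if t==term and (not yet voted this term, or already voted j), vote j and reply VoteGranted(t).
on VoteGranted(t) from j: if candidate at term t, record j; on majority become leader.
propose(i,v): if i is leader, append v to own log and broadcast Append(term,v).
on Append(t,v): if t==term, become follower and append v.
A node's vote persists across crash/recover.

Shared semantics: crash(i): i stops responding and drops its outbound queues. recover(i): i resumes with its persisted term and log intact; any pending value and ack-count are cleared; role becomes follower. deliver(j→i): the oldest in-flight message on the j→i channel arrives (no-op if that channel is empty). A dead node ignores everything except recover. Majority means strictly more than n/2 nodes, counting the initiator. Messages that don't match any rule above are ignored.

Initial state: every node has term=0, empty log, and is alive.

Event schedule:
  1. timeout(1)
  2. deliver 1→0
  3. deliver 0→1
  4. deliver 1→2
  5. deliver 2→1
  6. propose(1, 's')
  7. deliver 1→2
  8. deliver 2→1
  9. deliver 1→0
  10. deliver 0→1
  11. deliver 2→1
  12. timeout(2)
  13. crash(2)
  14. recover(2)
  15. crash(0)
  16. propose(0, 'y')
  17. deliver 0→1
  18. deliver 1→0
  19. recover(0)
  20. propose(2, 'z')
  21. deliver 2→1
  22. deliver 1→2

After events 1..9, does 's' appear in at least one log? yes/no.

1. timeout(1):  <1:cand t1 ->
2. deliver 1→0:  <0:foll t1 ->
3. deliver 0→1:  <1:lead t1 ->
4. deliver 1→2:  <2:foll t1 ->
5. deliver 2→1:  nop
6. propose(1,'s'):  <1:lead t1 s>
7. deliver 1→2:  <2:foll t1 s>
8. deliver 2→1:  nop
9. deliver 1→0:  <0:foll t1 s>

yes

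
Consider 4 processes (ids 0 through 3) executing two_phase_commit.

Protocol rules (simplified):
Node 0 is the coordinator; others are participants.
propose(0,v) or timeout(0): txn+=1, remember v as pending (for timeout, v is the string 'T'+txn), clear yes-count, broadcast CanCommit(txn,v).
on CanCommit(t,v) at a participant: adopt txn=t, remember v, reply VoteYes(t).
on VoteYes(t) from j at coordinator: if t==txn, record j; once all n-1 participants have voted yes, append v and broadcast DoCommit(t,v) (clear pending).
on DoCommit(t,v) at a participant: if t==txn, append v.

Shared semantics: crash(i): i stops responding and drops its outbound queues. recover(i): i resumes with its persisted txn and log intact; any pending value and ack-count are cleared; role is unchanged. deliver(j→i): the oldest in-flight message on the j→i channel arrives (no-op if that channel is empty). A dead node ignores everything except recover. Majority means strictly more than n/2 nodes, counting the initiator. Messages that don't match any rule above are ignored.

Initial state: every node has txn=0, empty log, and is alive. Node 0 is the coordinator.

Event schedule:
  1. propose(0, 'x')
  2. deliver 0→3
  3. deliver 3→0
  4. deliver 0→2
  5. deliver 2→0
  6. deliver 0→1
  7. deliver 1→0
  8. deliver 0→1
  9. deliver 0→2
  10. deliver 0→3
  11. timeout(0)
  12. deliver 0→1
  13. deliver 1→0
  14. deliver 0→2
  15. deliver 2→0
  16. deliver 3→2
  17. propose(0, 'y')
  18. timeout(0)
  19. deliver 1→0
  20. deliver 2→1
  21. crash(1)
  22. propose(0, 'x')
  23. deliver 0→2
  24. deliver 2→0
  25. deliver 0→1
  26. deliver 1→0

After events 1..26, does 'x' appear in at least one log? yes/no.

step 1 propose(0,'x'): 0={coor,t=1,log=-}
step 2 deliver 0→3: 3={part,t=1,log=-}
step 3 deliver 3→0: —
step 4 deliver 0→2: 2={part,t=1,log=-}
step 5 deliver 2→0: —
step 6 deliver 0→1: 1={part,t=1,log=-}
step 7 deliver 1→0: 0={coor,t=1,log=x}
step 8 deliver 0→1: 1={part,t=1,log=x}
step 9 deliver 0→2: 2={part,t=1,log=x}
step 10 deliver 0→3: 3={part,t=1,log=x}
step 11 timeout(0): 0={coor,t=2,log=x}
step 12 deliver 0→1: 1={part,t=2,log=x}
step 13 deliver 1→0: —
step 14 deliver 0→2: 2={part,t=2,log=x}
step 15 deliver 2→0: —
step 16 deliver 3→2: —
step 17 propose(0,'y'): 0={coor,t=3,log=x}
step 18 timeout(0): 0={coor,t=4,log=x}
step 19 deliver 1→0: —
step 20 deliver 2→1: —
step 21 crash(1): 1={✗part,t=2,log=x}
step 22 propose(0,'x'): 0={coor,t=5,log=x}
step 23 deliver 0→2: 2={part,t=3,log=x}
step 24 deliver 2→0: —
step 25 deliver 0→1: —
step 26 deliver 1→0: —

yes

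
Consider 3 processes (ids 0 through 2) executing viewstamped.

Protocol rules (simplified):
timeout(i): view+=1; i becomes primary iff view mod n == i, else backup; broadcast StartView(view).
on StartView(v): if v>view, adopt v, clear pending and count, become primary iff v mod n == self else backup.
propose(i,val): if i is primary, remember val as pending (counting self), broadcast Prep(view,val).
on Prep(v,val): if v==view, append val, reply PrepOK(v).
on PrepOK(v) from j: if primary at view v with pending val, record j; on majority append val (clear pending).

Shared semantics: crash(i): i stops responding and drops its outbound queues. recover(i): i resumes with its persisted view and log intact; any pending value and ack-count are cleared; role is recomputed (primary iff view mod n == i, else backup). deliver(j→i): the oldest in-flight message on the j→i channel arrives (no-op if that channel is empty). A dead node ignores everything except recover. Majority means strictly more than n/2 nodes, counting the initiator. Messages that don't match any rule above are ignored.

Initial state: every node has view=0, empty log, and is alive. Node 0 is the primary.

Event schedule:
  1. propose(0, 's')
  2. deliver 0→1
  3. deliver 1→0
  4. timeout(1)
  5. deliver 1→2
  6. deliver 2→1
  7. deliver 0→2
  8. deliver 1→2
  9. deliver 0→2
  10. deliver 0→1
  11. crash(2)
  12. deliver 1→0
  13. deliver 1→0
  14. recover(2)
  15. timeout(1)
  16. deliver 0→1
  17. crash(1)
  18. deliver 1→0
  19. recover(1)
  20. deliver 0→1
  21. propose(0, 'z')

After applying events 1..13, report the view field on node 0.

1

e1 propose(0,'s'): ·
e2 deliver 0→1: 1[back,v=0,s]
e3 deliver 1→0: 0[prim,v=0,s]
e4 timeout(1): 1[prim,v=1,s]
e5 deliver 1→2: 2[back,v=1,-]
e6 deliver 2→1: ·
e7 deliver 0→2: ·
e8 deliver 1→2: ·
e9 deliver 0→2: ·
e10 deliver 0→1: ·
e11 crash(2): 2[✗back,v=1,-]
e12 deliver 1→0: 0[back,v=1,s]
e13 deliver 1→0: ·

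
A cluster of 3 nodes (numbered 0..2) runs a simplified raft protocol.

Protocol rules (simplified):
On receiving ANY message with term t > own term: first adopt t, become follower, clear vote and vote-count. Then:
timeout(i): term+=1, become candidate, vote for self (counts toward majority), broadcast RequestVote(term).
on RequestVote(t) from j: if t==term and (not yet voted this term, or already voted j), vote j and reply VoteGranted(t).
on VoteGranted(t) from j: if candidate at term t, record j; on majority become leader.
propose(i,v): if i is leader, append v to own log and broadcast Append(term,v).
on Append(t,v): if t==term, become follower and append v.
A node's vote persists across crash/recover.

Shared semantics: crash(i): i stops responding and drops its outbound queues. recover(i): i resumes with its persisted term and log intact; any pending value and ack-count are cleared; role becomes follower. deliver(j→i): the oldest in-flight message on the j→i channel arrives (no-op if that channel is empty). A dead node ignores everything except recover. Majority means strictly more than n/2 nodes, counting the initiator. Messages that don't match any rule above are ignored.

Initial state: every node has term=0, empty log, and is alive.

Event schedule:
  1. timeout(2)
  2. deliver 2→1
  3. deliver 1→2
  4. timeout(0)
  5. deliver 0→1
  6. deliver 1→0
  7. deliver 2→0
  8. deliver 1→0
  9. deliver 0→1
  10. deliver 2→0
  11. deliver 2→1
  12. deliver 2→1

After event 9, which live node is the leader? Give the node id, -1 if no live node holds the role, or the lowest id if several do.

after 1 — timeout(2): n2:cand/t1/[-]
after 2 — deliver 2→1: n1:foll/t1/[-]
after 3 — deliver 1→2: n2:lead/t1/[-]
after 4 — timeout(0): n0:cand/t1/[-]
after 5 — deliver 0→1: ·
after 6 — deliver 1→0: ·
after 7 — deliver 2→0: ·
after 8 — deliver 1→0: ·
after 9 — deliver 0→1: ·

2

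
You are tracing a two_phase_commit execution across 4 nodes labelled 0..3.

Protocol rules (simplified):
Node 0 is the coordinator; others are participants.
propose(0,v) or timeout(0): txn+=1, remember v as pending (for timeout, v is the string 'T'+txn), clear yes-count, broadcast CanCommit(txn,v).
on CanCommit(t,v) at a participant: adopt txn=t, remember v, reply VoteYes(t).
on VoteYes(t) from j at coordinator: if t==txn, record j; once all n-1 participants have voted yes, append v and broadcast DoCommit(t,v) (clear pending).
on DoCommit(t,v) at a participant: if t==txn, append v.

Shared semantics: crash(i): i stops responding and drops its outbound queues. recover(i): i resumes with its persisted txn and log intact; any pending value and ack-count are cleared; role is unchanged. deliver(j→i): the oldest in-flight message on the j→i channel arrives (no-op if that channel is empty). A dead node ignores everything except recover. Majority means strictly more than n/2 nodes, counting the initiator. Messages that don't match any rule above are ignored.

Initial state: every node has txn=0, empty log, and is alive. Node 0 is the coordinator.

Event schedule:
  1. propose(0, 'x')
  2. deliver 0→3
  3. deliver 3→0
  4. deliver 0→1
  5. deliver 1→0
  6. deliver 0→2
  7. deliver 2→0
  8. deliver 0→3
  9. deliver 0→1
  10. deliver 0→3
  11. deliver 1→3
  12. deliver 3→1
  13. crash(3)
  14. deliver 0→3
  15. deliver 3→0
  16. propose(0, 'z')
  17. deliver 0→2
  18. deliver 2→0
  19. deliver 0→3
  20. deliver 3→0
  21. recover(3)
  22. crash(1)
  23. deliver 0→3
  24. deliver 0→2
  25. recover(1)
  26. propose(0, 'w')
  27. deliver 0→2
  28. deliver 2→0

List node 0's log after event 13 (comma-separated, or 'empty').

x

[1] propose(0,'x') → N0(coor t1 [-])
[2] deliver 0→3 → N3(part t1 [-])
[3] deliver 3→0 → ∅
[4] deliver 0→1 → N1(part t1 [-])
[5] deliver 1→0 → ∅
[6] deliver 0→2 → N2(part t1 [-])
[7] deliver 2→0 → N0(coor t1 [x])
[8] deliver 0→3 → N3(part t1 [x])
[9] deliver 0→1 → N1(part t1 [x])
[10] deliver 0→3 → ∅
[11] deliver 1→3 → ∅
[12] deliver 3→1 → ∅
[13] crash(3) → N3(✗part t1 [x])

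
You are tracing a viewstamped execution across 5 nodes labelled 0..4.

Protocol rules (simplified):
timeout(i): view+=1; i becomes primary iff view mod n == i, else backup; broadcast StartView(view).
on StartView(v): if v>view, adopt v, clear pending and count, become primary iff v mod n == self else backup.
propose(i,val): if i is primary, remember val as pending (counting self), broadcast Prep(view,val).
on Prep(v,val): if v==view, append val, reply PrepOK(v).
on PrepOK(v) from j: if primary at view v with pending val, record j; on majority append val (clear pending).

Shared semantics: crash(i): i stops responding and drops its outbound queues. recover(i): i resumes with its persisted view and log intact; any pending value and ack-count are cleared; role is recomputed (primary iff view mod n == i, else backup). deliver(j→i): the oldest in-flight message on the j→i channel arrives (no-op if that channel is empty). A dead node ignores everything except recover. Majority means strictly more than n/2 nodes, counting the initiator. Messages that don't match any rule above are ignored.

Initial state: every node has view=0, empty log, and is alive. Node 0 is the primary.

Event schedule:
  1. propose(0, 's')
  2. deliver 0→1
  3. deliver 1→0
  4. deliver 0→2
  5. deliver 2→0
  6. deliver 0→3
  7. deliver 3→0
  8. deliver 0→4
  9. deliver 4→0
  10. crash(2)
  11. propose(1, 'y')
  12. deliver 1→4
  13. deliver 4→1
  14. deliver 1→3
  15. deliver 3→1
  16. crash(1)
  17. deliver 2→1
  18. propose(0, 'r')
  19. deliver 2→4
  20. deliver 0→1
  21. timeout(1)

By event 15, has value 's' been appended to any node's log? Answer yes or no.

yes

[1] propose(0,'s') → ∅
[2] deliver 0→1 → N1(back v0 [s])
[3] deliver 1→0 → ∅
[4] deliver 0→2 → N2(back v0 [s])
[5] deliver 2→0 → N0(prim v0 [s])
[6] deliver 0→3 → N3(back v0 [s])
[7] deliver 3→0 → ∅
[8] deliver 0→4 → N4(back v0 [s])
[9] deliver 4→0 → ∅
[10] crash(2) → N2(✗back v0 [s])
[11] propose(1,'y') → ∅
[12] deliver 1→4 → ∅
[13] deliver 4→1 → ∅
[14] deliver 1→3 → ∅
[15] deliver 3→1 → ∅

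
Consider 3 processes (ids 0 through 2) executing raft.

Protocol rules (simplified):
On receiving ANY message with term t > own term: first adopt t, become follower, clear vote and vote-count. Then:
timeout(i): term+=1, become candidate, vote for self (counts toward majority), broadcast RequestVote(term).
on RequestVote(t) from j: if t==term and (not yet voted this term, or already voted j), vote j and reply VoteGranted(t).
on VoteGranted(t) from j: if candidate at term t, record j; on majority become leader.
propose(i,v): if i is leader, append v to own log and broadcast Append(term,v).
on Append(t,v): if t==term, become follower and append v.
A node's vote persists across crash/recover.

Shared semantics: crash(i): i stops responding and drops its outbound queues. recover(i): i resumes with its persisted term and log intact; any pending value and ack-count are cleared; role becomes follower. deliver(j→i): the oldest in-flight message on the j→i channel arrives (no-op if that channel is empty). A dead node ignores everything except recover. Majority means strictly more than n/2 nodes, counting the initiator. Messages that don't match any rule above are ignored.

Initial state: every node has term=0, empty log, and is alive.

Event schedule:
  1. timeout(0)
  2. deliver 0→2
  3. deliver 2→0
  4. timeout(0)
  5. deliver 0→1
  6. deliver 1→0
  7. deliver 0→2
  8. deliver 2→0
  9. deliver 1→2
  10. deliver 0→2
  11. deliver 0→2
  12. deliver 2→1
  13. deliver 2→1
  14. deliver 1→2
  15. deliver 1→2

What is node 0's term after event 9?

[1] timeout(0) → N0(cand t1 [-])
[2] deliver 0→2 → N2(foll t1 [-])
[3] deliver 2→0 → N0(lead t1 [-])
[4] timeout(0) → N0(cand t2 [-])
[5] deliver 0→1 → N1(foll t1 [-])
[6] deliver 1→0 → ∅
[7] deliver 0→2 → N2(foll t2 [-])
[8] deliver 2→0 → N0(lead t2 [-])
[9] deliver 1→2 → ∅

2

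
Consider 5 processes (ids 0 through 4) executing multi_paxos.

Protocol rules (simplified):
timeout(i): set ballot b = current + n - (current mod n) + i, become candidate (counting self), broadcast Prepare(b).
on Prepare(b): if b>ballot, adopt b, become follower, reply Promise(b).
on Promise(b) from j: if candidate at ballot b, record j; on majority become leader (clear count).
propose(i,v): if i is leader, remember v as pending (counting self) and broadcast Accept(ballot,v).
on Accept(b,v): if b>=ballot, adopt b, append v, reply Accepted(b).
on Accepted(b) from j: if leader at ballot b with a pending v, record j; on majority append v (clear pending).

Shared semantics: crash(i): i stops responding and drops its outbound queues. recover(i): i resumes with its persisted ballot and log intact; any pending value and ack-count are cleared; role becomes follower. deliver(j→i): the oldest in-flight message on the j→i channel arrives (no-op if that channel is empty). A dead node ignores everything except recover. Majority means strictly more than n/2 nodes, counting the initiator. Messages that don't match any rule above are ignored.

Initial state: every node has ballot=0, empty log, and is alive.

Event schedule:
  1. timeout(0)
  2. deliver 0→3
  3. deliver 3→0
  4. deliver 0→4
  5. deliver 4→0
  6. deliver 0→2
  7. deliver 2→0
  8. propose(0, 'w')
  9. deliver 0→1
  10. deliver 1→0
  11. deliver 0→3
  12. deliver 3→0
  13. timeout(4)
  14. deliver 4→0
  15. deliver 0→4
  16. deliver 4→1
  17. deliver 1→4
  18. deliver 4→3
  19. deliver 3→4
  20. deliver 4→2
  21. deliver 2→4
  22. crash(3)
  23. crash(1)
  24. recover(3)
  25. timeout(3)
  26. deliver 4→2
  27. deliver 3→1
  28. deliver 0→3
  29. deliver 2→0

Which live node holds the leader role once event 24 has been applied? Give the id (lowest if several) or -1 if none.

4

step 1 timeout(0): 0={cand,b=5,log=-}
step 2 deliver 0→3: 3={foll,b=5,log=-}
step 3 deliver 3→0: —
step 4 deliver 0→4: 4={foll,b=5,log=-}
step 5 deliver 4→0: 0={lead,b=5,log=-}
step 6 deliver 0→2: 2={foll,b=5,log=-}
step 7 deliver 2→0: —
step 8 propose(0,'w'): —
step 9 deliver 0→1: 1={foll,b=5,log=-}
step 10 deliver 1→0: —
step 11 deliver 0→3: 3={foll,b=5,log=w}
step 12 deliver 3→0: —
step 13 timeout(4): 4={cand,b=14,log=-}
step 14 deliver 4→0: 0={foll,b=14,log=-}
step 15 deliver 0→4: —
step 16 deliver 4→1: 1={foll,b=14,log=-}
step 17 deliver 1→4: —
step 18 deliver 4→3: 3={foll,b=14,log=w}
step 19 deliver 3→4: 4={lead,b=14,log=-}
step 20 deliver 4→2: 2={foll,b=14,log=-}
step 21 deliver 2→4: —
step 22 crash(3): 3={✗foll,b=14,log=w}
step 23 crash(1): 1={✗foll,b=14,log=-}
step 24 recover(3): 3={foll,b=14,log=w}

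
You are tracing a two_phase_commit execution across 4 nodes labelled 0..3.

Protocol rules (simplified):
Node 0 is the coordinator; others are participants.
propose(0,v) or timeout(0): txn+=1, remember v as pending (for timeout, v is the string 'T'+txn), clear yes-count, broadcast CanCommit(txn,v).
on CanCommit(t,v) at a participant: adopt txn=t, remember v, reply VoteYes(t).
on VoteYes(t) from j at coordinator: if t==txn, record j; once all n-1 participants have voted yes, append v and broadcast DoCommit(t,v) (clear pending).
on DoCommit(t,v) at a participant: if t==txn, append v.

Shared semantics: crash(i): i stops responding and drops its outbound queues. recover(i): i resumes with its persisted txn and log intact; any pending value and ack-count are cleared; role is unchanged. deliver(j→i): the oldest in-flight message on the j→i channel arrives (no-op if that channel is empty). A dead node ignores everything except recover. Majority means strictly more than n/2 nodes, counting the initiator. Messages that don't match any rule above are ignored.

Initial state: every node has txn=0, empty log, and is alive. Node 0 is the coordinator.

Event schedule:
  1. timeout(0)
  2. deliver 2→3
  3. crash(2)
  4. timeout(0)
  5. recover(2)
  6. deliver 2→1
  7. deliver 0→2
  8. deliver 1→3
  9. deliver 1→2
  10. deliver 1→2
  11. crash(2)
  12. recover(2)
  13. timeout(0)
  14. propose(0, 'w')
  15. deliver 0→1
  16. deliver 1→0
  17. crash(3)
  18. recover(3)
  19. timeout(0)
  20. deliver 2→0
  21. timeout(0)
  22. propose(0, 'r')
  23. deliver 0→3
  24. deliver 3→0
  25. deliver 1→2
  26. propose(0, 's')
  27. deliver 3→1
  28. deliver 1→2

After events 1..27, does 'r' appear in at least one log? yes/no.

e1 timeout(0): 0[coor,t=1,-]
e2 deliver 2→3: ·
e3 crash(2): 2[✗part,t=0,-]
e4 timeout(0): 0[coor,t=2,-]
e5 recover(2): 2[part,t=0,-]
e6 deliver 2→1: ·
e7 deliver 0→2: 2[part,t=1,-]
e8 deliver 1→3: ·
e9 deliver 1→2: ·
e10 deliver 1→2: ·
e11 crash(2): 2[✗part,t=1,-]
e12 recover(2): 2[part,t=1,-]
e13 timeout(0): 0[coor,t=3,-]
e14 propose(0,'w'): 0[coor,t=4,-]
e15 deliver 0→1: 1[part,t=1,-]
e16 deliver 1→0: ·
e17 crash(3): 3[✗part,t=0,-]
e18 recover(3): 3[part,t=0,-]
e19 timeout(0): 0[coor,t=5,-]
e20 deliver 2→0: ·
e21 timeout(0): 0[coor,t=6,-]
e22 propose(0,'r'): 0[coor,t=7,-]
e23 deliver 0→3: 3[part,t=1,-]
e24 deliver 3→0: ·
e25 deliver 1→2: ·
e26 propose(0,'s'): 0[coor,t=8,-]
e27 deliver 3→1: ·

no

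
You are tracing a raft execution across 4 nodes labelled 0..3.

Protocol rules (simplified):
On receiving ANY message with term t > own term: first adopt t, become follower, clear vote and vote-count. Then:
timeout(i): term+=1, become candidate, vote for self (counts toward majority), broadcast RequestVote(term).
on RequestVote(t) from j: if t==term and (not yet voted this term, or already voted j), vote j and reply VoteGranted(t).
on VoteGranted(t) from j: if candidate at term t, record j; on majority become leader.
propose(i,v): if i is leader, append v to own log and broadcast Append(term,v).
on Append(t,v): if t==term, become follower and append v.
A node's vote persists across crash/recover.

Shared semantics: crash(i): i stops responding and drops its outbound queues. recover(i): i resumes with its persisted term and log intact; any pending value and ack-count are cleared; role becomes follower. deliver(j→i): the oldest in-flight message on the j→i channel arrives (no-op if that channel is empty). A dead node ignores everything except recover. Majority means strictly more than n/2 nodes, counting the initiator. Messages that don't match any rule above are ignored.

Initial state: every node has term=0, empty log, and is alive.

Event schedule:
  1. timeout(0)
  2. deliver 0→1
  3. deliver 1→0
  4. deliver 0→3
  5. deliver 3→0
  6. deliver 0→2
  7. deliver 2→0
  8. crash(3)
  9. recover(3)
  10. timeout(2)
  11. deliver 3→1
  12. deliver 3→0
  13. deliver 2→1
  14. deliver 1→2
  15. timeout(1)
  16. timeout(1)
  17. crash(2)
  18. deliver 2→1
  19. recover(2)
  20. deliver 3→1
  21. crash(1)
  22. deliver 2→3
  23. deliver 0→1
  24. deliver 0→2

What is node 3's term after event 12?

e1 timeout(0): 0[cand,t=1,-]
e2 deliver 0→1: 1[foll,t=1,-]
e3 deliver 1→0: ·
e4 deliver 0→3: 3[foll,t=1,-]
e5 deliver 3→0: 0[lead,t=1,-]
e6 deliver 0→2: 2[foll,t=1,-]
e7 deliver 2→0: ·
e8 crash(3): 3[✗foll,t=1,-]
e9 recover(3): 3[foll,t=1,-]
e10 timeout(2): 2[cand,t=2,-]
e11 deliver 3→1: ·
e12 deliver 3→0: ·

1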